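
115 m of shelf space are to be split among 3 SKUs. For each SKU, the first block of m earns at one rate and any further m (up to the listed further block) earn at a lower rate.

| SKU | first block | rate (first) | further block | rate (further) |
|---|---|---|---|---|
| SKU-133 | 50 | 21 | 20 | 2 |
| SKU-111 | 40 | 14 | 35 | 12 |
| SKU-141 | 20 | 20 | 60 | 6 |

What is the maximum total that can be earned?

2070

Rank every tier by rate: SKU-133/first 21 > SKU-141/first 20 > SKU-111/first 14 > SKU-111/second 12 > SKU-141/second 6 > SKU-133/second 2.
SKU-133/first (21): +50 → 65 left.
SKU-141 first at 20: fill all 20 → 45 left.
SKU-111/first (14): +40 → 5 left.
5 remain; put them into SKU-111 second at 12.
Total = 21×50 + 20×20 + 14×40 + 12×5 = 2070.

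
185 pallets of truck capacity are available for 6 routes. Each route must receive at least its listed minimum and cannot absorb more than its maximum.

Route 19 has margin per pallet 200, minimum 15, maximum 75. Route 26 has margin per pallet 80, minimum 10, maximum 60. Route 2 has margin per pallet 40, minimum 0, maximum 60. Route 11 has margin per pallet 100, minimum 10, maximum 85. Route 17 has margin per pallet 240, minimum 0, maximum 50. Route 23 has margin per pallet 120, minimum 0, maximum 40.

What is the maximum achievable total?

33600

Meeting every minimum uses 15+10+0+10+0+0 = 35 pallets, leaving 150.
Order the routes by margin per pallet: Route 17 240 > Route 19 200 > Route 23 120 > Route 11 100 > Route 26 80 > Route 2 40.
Route 17 takes 50 more to reach its cap of 50 ; 100 left.
Route 19: +60 to 75 (cap) ; 40 left.
Route 23 takes 40 more to reach its cap of 40 ; 0 left.
Total = 200×75 + 80×10 + 100×10 + 240×50 + 120×40 = 33600.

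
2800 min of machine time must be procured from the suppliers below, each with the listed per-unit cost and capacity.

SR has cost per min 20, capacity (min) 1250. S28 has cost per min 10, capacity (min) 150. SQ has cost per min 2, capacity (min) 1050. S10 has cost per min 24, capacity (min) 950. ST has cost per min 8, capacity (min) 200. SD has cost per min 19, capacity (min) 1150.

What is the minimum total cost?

Use suppliers in increasing cost order.
SQ (2): use full 1050 → 1750 min to go.
Take 200 from ST at 8 → need 1550 more.
Take 150 from S28 at 10 → need 1400 more.
SD at 19: take all 1150 min → 250 still needed.
SR at 20: take 250 of its 1250 → requirement met.
S10: unused.
Cost = 1050×2 + 200×8 + 150×10 + 1150×19 + 250×20 = 32050.

32050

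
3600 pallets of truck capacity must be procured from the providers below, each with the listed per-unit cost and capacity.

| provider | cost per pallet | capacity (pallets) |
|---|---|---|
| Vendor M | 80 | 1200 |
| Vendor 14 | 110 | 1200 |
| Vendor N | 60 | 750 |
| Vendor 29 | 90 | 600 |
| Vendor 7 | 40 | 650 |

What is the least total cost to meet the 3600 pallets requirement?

265000

Fill from the cheapest provider first.
Vendor 7 (40): use full 650 — 2950 pallets to go.
Take 750 from Vendor N at 60 — need 2200 more.
Vendor M at 80: take all 1200 pallets — 1000 still needed.
Vendor 29 at 90: take all 600 pallets — 400 still needed.
Take 400 from Vendor 14 at 110 to finish.
Cost = 650×40 + 750×60 + 1200×80 + 600×90 + 400×110 = 265000.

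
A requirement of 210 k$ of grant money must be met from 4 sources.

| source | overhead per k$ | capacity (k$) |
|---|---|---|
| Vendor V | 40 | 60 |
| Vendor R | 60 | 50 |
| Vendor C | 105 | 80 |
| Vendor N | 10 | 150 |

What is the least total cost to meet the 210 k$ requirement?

Fill from the cheapest source first.
Vendor N (10): use full 150 ; 60 k$ to go.
Take 60 from Vendor V at 40 ; need 0 more.
Vendor R, Vendor C: unused.
Cost = 150×10 + 60×40 = 3900.

3900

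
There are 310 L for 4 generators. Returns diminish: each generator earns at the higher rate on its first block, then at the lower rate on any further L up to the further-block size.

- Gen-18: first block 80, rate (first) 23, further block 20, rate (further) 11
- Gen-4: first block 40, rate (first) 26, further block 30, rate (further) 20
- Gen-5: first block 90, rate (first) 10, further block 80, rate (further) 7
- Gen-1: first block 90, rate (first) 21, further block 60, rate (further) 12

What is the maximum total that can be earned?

6200

Order all 8 blocks by rate: Gen-4/tier1 26 > Gen-18/tier1 23 > Gen-1/tier1 21 > Gen-4/tier2 20 > Gen-1/tier2 12 > Gen-18/tier2 11 > Gen-5/tier1 10 > Gen-5/tier2 7.
Gen-4/tier1 (26): +40 ; 270 left.
Fill Gen-18 tier1 block (80 at 23) ; 190 left.
Gen-1 tier1 at 21: fill all 90 ; 100 left.
Gen-4/tier2 (20): +30 ; 70 left.
Fill Gen-1 tier2 block (60 at 12) ; 10 left.
Gen-18 tier2 at 11: only 10 left, fill 10.
Total = 26×40 + 23×80 + 21×90 + 20×30 + 12×60 + 11×10 = 6200.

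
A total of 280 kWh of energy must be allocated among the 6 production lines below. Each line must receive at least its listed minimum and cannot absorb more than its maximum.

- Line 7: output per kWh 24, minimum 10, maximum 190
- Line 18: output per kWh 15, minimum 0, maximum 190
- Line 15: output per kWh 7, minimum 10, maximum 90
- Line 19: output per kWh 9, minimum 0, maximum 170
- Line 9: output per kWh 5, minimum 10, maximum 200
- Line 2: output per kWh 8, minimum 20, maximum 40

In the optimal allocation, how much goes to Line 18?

Meeting every minimum uses 10+0+10+0+10+20 = 50 kWh, leaving 230.
Rank by output per kWh: Line 7 24 > Line 18 15 > Line 19 9 > Line 2 8 > Line 15 7 > Line 9 5.
Give Line 7 180 more to hit its cap of 190 — 50 left.
Line 18: +50 (room for 190) → 50. Pool exhausted.

50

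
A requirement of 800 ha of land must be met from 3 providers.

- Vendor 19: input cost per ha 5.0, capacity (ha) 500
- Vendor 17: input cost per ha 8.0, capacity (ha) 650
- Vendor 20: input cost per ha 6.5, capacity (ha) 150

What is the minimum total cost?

Fill from the cheapest provider first.
Take 500 from Vendor 19 at 5.0 → need 300 more.
Vendor 20 (6.5): use full 150 → 150 ha to go.
Take 150 from Vendor 17 at 8.0 to finish.
Cost = 500×5.0 + 150×6.5 + 150×8.0 = 4675.

4675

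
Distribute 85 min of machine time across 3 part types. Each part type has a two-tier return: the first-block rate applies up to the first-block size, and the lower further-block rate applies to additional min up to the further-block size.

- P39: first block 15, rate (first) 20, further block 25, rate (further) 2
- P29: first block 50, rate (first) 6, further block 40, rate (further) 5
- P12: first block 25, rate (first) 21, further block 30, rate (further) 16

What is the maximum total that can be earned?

Rank every tier by rate: P12/T1 21 > P39/T1 20 > P12/T2 16 > P29/T1 6 > P29/T2 5 > P39/T2 2.
P12/T1 (21): +25 — 60 left.
P39/T1 (20): +15 — 45 left.
P12 T2 at 16: fill all 30 — 15 left.
P29 T1 at 6: only 15 left, fill 15.
Total = 21×25 + 20×15 + 16×30 + 6×15 = 1395.

1395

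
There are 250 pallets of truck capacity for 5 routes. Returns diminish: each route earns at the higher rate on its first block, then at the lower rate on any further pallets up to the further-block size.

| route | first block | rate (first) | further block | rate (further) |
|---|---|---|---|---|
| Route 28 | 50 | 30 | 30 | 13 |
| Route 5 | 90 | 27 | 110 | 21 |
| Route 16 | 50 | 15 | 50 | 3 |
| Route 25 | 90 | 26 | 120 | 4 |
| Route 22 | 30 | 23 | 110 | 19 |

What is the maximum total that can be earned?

6730

Order all 10 blocks by rate: Route 28/T1 30 > Route 5/T1 27 > Route 25/T1 26 > Route 22/T1 23 > Route 5/T2 21 > Route 22/T2 19 > Route 16/T1 15 > Route 28/T2 13 > Route 25/T2 4 > Route 16/T2 3.
Route 28 T1 at 30: fill all 50 — 200 left.
Route 5/T1 (27): +90 — 110 left.
Fill Route 25 T1 block (90 at 26) — 20 left.
20 remain; put them into Route 22 T1 at 23.
Total = 30×50 + 27×90 + 26×90 + 23×20 = 6730.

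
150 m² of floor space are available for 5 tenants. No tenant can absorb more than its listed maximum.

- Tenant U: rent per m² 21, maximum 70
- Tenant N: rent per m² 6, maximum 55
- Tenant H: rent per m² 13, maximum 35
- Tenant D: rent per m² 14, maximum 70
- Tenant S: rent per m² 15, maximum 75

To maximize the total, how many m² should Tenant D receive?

Order the tenants by rent per m²: Tenant U 21 > Tenant S 15 > Tenant D 14 > Tenant H 13 > Tenant N 6.
Give Tenant U 70 to hit its cap of 70 → 80 left.
Give Tenant S 75 to hit its cap of 75 → 5 left.
Tenant D: +5 (room for 70) → 5. Pool exhausted.

5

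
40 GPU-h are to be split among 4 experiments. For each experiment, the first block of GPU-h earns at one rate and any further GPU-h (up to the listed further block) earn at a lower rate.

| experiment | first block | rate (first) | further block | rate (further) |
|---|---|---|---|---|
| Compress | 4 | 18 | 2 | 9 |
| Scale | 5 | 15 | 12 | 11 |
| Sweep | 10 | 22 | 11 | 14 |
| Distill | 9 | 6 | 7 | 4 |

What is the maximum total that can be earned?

Treat each block as its own option and order by rate: Sweep/T1 22 > Compress/T1 18 > Scale/T1 15 > Sweep/T2 14 > Scale/T2 11 > Compress/T2 9 > Distill/T1 6 > Distill/T2 4.
Fill Sweep T1 block (10 at 22) → 30 left.
Compress T1 at 18: fill all 4 → 26 left.
Scale/T1 (15): +5 → 21 left.
Sweep/T2 (14): +11 → 10 left.
Scale T2 at 11: only 10 left, fill 10.
Total = 22×10 + 18×4 + 15×5 + 14×11 + 11×10 = 631.

631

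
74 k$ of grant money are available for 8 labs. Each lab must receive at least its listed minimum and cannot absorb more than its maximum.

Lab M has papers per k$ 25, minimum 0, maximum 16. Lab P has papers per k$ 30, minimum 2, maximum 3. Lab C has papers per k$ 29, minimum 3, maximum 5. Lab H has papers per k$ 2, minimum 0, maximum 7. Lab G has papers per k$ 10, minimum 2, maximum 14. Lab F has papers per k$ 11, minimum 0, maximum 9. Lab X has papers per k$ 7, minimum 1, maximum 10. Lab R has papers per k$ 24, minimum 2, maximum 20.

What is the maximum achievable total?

1403

Meeting every minimum uses 0+2+3+0+2+0+1+2 = 10 k$, leaving 64.
Rank by papers per k$: Lab P 30 > Lab C 29 > Lab M 25 > Lab R 24 > Lab F 11 > Lab G 10 > Lab X 7 > Lab H 2.
Lab P takes 1 more to reach its cap of 3 → 63 left.
Lab C: +2 to 5 (cap) → 61 left.
Lab M takes 16 more to reach its cap of 16 → 45 left.
Give Lab R 18 more to hit its cap of 20 → 27 left.
Lab F: +9 to 9 (cap) → 18 left.
Give Lab G 12 more to hit its cap of 14 → 6 left.
Lab X: +6 (room for 9) → 7. Pool exhausted.
Total = 25×16 + 30×3 + 29×5 + 10×14 + 11×9 + 7×7 + 24×20 = 1403.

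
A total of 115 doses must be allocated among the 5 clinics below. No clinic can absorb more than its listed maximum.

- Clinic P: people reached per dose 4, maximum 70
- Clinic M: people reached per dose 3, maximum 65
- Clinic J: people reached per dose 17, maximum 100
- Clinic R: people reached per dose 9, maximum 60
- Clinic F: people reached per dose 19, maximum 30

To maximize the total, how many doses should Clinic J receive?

85

Rank by people reached per dose: Clinic F 19 > Clinic J 17 > Clinic R 9 > Clinic P 4 > Clinic M 3.
Give Clinic F 30 to hit its cap of 30 — 85 left.
Clinic J has room for 100 but only 85 remain, so it gets 85.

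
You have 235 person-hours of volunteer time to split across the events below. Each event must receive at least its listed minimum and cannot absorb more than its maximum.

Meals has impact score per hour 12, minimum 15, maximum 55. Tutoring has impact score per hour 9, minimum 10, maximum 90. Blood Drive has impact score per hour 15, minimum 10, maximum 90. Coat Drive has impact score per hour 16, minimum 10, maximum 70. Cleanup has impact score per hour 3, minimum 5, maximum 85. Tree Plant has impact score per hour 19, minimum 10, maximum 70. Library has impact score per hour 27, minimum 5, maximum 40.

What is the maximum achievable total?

4190

Meeting every minimum uses 15+10+10+10+5+10+5 = 65 person-hours, leaving 170.
Highest impact score per hour first: Library 27 > Tree Plant 19 > Coat Drive 16 > Blood Drive 15 > Meals 12 > Tutoring 9 > Cleanup 3.
Library: +35 to 40 (cap) ; 135 left.
Tree Plant takes 60 more to reach its cap of 70 ; 75 left.
Give Coat Drive 60 more to hit its cap of 70 ; 15 left.
Blood Drive: +15 (room for 80) → 25. Pool exhausted.
Total = 12×15 + 9×10 + 15×25 + 16×70 + 3×5 + 19×70 + 27×40 = 4190.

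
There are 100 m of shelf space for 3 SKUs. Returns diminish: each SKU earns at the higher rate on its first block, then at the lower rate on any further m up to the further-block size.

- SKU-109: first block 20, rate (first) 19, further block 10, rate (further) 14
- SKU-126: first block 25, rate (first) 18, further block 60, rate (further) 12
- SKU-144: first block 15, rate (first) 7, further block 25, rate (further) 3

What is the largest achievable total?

1510

Order all 6 blocks by rate: SKU-109/T1 19 > SKU-126/T1 18 > SKU-109/T2 14 > SKU-126/T2 12 > SKU-144/T1 7 > SKU-144/T2 3.
SKU-109/T1 (19): +20 ; 80 left.
Fill SKU-126 T1 block (25 at 18) ; 55 left.
Fill SKU-109 T2 block (10 at 14) ; 45 left.
45 remain; put them into SKU-126 T2 at 12.
Total = 19×20 + 18×25 + 14×10 + 12×45 = 1510.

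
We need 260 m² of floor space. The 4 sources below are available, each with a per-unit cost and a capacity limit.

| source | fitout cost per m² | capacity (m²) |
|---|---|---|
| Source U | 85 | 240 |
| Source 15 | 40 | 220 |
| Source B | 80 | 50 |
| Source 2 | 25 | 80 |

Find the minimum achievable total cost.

Fill from the cheapest source first.
Source 2 at 25: take all 80 m² — 180 still needed.
Take 180 from Source 15 at 40 to finish.
Source B, Source U: unused.
Cost = 80×25 + 180×40 = 9200.

9200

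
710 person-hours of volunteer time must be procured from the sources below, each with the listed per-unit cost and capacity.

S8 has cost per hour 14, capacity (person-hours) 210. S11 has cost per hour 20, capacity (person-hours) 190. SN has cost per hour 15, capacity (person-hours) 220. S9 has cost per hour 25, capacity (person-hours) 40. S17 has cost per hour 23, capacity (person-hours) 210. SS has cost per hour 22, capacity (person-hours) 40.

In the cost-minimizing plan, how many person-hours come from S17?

Fill from the cheapest source first.
Take 210 from S8 at 14 — need 500 more.
Take 220 from SN at 15 — need 280 more.
S11 (20): use full 190 — 90 person-hours to go.
SS (22): use full 40 — 50 person-hours to go.
S17 at 23: take 50 of its 210 — requirement met.
S9: unused.

50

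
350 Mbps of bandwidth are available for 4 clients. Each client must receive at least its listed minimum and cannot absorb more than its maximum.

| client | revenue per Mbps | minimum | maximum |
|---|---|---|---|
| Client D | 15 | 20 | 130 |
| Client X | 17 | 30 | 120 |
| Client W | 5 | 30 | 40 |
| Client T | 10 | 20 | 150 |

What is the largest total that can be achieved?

Meeting every minimum uses 20+30+30+20 = 100 Mbps, leaving 250.
Rank by revenue per Mbps: Client X 17 > Client D 15 > Client T 10 > Client W 5.
Client X takes 90 more to reach its cap of 120 → 160 left.
Give Client D 110 more to hit its cap of 130 → 50 left.
Client T has room for 130 more but only 50 remain, so it gets 70.
Total = 15×130 + 17×120 + 5×30 + 10×70 = 4840.

4840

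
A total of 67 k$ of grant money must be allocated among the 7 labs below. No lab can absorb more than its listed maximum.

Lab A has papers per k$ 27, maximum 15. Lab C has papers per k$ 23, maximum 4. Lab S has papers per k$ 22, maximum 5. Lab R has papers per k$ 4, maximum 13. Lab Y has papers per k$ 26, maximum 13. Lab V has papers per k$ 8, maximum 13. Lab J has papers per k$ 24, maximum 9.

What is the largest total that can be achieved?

1297

Highest papers per k$ first: Lab A 27 > Lab Y 26 > Lab J 24 > Lab C 23 > Lab S 22 > Lab V 8 > Lab R 4.
Give Lab A 15 to hit its cap of 15 ; 52 left.
Lab Y takes 13 to reach its cap of 13 ; 39 left.
Lab J: +9 to 9 (cap) ; 30 left.
Lab C: +4 to 4 (cap) ; 26 left.
Lab S takes 5 to reach its cap of 5 ; 21 left.
Lab V takes 13 to reach its cap of 13 ; 8 left.
Lab R: +8 (room for 13) → 8. Pool exhausted.
Total = 27×15 + 23×4 + 22×5 + 4×8 + 26×13 + 8×13 + 24×9 = 1297.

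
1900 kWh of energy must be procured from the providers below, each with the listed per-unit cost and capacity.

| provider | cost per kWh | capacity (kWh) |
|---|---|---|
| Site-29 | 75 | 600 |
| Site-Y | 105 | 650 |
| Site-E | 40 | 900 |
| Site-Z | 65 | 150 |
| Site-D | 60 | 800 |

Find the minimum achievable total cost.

Use providers in increasing cost order.
Site-E at 40: take all 900 kWh → 1000 still needed.
Site-D at 60: take all 800 kWh → 200 still needed.
Site-Z at 65: take all 150 kWh → 50 still needed.
Site-29 at 75: take 50 of its 600 → requirement met.
Site-Y: unused.
Cost = 900×40 + 800×60 + 150×65 + 50×75 = 97500.

97500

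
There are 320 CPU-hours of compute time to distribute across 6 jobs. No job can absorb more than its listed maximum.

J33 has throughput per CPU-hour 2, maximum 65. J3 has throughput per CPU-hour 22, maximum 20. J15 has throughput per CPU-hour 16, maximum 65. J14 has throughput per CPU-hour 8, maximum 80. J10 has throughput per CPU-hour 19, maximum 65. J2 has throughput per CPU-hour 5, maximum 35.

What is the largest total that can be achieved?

3640

Rank by throughput per CPU-hour: J3 22 > J10 19 > J15 16 > J14 8 > J2 5 > J33 2.
Give J3 20 to hit its cap of 20 ; 300 left.
Give J10 65 to hit its cap of 65 ; 235 left.
J15: +65 to 65 (cap) ; 170 left.
J14 takes 80 to reach its cap of 80 ; 90 left.
Give J2 35 to hit its cap of 35 ; 55 left.
J33: +55 (room for 65) → 55. Pool exhausted.
Total = 2×55 + 22×20 + 16×65 + 8×80 + 19×65 + 5×35 = 3640.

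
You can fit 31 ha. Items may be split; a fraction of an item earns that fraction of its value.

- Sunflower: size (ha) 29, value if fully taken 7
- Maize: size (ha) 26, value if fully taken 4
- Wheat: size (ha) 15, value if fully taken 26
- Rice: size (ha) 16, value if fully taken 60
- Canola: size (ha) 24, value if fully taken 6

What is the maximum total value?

Sort by value density: Rice 60/16≈3.75, Wheat 26/15≈1.73, Canola 6/24≈0.25, Sunflower 7/29≈0.241, Maize 4/26≈0.154.
Rice: take in full, 16 ha for value 60 — 15 left.
All 15 ha of Wheat fit (value 26) — 0 remain.
Total value = 86.

86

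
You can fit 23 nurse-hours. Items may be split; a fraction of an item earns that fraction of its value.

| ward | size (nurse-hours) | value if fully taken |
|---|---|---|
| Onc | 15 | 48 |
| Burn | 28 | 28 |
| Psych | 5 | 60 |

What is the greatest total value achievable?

Best value per unit of size first: Psych 60/5≈12, Onc 48/15≈3.2, Burn 28/28≈1.
All 5 nurse-hours of Psych fit (value 60) ; 18 remain.
Take all of Onc (15 nurse-hours, value 48) ; 3 nurse-hours left.
Only 3 nurse-hours remain; take 3/28 of Burn for value 28×3/28 = 3.
Total value = 111.

111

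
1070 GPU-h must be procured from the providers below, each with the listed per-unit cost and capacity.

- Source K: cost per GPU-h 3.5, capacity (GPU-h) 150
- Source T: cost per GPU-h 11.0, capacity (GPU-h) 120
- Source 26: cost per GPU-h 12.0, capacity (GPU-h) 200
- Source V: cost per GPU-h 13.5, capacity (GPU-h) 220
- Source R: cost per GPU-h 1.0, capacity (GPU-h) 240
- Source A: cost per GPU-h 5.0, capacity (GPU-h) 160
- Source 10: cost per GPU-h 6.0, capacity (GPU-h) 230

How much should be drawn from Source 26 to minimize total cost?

170

Cheapest first:
Source R (1.0): use full 240 → 830 GPU-h to go.
Source K at 3.5: take all 150 GPU-h → 680 still needed.
Source A at 5.0: take all 160 GPU-h → 520 still needed.
Source 10 (6.0): use full 230 → 290 GPU-h to go.
Source T at 11.0: take all 120 GPU-h → 170 still needed.
Take 170 from Source 26 at 12.0 to finish.
Source V: unused.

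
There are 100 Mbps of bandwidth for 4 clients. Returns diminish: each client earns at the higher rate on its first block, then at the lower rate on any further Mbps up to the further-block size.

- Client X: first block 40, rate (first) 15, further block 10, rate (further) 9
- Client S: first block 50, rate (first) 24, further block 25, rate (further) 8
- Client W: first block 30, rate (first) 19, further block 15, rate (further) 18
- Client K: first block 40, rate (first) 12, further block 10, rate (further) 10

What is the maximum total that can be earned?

2115

Order all 8 blocks by rate: Client S/tier1 24 > Client W/tier1 19 > Client W/tier2 18 > Client X/tier1 15 > Client K/tier1 12 > Client K/tier2 10 > Client X/tier2 9 > Client S/tier2 8.
Client S/tier1 (24): +50 ; 50 left.
Client W/tier1 (19): +30 ; 20 left.
Client W tier2 at 18: fill all 15 ; 5 left.
Client X tier1 at 15: only 5 left, fill 5.
Total = 24×50 + 19×30 + 18×15 + 15×5 = 2115.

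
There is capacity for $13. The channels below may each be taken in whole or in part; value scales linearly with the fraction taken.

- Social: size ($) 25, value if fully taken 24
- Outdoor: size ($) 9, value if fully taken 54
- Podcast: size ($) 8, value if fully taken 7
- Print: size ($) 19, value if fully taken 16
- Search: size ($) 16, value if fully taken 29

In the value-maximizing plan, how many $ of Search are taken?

4

Best value per unit of size first: Outdoor 54/9≈6, Search 29/16≈1.81, Social 24/25≈0.96, Podcast 7/8≈0.875, Print 16/19≈0.842.
Outdoor: take in full, 9 $ for value 54 ; 4 left.
Only 4 $ remain; take 4/16 of Search for value 29×4/16 = 7.25.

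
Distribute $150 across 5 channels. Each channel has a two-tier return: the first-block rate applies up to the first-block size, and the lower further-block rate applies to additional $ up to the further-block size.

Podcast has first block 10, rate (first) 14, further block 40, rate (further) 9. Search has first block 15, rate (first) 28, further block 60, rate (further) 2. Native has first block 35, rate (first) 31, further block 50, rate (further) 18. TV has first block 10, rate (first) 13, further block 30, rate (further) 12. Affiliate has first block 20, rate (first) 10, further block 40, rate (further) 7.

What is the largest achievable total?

Order all 10 blocks by rate: Native/tier1 31 > Search/tier1 28 > Native/tier2 18 > Podcast/tier1 14 > TV/tier1 13 > TV/tier2 12 > Affiliate/tier1 10 > Podcast/tier2 9 > Affiliate/tier2 7 > Search/tier2 2.
Native tier1 at 31: fill all 35 — 115 left.
Search tier1 at 28: fill all 15 — 100 left.
Native tier2 at 18: fill all 50 — 50 left.
Podcast tier1 at 14: fill all 10 — 40 left.
Fill TV tier1 block (10 at 13) — 30 left.
TV tier2 at 12: fill all 30 — 0 left.
Total = 31×35 + 28×15 + 18×50 + 14×10 + 13×10 + 12×30 = 3035.

3035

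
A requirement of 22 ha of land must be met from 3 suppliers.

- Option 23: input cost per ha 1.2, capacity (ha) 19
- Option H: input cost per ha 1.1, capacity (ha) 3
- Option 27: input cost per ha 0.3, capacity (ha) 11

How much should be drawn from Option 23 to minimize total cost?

8

Cheapest first:
Option 27 at 0.3: take all 11 ha ; 11 still needed.
Option H (1.1): use full 3 ; 8 ha to go.
Option 23 at 1.2: take 8 of its 19 ; requirement met.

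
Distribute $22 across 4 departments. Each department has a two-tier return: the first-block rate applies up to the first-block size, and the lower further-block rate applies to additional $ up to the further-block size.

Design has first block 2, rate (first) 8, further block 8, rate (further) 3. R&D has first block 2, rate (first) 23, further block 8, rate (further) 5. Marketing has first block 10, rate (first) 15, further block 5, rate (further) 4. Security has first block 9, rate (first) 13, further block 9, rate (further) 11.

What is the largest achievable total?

324

Treat each block as its own option and order by rate: R&D/tier1 23 > Marketing/tier1 15 > Security/tier1 13 > Security/tier2 11 > Design/tier1 8 > R&D/tier2 5 > Marketing/tier2 4 > Design/tier2 3.
R&D/tier1 (23): +2 — 20 left.
Marketing tier1 at 15: fill all 10 — 10 left.
Fill Security tier1 block (9 at 13) — 1 left.
1 remain; put them into Security tier2 at 11.
Total = 23×2 + 15×10 + 13×9 + 11×1 = 324.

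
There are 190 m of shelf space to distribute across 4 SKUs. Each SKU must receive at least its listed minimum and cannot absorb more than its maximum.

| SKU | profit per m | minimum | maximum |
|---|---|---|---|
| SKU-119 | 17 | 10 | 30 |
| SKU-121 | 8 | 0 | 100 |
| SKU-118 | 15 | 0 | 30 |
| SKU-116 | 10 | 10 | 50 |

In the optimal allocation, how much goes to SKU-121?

80

Meeting every minimum uses 10+0+0+10 = 20 m, leaving 170.
Order the SKUs by profit per m: SKU-119 17 > SKU-118 15 > SKU-116 10 > SKU-121 8.
Give SKU-119 20 more to hit its cap of 30 ; 150 left.
SKU-118: +30 to 30 (cap) ; 120 left.
SKU-116: +40 to 50 (cap) ; 80 left.
SKU-121 has room for 100 more but only 80 remain, so it gets 80.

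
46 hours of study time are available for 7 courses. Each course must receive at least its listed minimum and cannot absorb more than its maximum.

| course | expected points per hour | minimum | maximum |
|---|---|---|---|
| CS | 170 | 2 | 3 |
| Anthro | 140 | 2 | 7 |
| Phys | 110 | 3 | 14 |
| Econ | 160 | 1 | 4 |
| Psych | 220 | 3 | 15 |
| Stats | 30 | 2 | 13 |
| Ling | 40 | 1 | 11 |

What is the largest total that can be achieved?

7070

Meeting every minimum uses 2+2+3+1+3+2+1 = 14 hours, leaving 32.
Highest expected points per hour first: Psych 220 > CS 170 > Econ 160 > Anthro 140 > Phys 110 > Ling 40 > Stats 30.
Psych takes 12 more to reach its cap of 15 → 20 left.
CS takes 1 more to reach its cap of 3 → 19 left.
Econ: +3 to 4 (cap) → 16 left.
Give Anthro 5 more to hit its cap of 7 → 11 left.
Phys: +11 to 14 (cap) → 0 left.
Total = 170×3 + 140×7 + 110×14 + 160×4 + 220×15 + 30×2 + 40×1 = 7070.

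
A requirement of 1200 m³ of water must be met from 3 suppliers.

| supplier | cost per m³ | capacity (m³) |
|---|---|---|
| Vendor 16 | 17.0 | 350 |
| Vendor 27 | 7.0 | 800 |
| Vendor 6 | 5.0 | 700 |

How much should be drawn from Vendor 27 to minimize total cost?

500

Cheapest first:
Take 700 from Vendor 6 at 5.0 → need 500 more.
Vendor 27 (7.0): take the remaining 500 → done.
Vendor 16: unused.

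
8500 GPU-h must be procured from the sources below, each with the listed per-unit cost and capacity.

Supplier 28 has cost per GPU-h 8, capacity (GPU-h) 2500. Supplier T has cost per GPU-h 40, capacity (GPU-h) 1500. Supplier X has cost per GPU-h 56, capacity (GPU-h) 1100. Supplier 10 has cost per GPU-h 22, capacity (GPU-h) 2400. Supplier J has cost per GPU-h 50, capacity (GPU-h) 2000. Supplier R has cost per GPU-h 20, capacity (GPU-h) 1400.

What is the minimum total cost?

195800

Use sources in increasing cost order.
Supplier 28 at 8: take all 2500 GPU-h → 6000 still needed.
Supplier R at 20: take all 1400 GPU-h → 4600 still needed.
Supplier 10 (22): use full 2400 → 2200 GPU-h to go.
Take 1500 from Supplier T at 40 → need 700 more.
Supplier J at 50: take 700 of its 2000 → requirement met.
Supplier X: unused.
Cost = 2500×8 + 1400×20 + 2400×22 + 1500×40 + 700×50 = 195800.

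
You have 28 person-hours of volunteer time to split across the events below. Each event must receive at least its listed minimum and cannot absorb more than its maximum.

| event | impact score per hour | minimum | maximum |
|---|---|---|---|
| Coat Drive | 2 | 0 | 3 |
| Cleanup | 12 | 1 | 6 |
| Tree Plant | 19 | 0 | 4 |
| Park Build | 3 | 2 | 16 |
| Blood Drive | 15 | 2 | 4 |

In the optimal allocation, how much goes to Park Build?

Meeting every minimum uses 0+1+0+2+2 = 5 person-hours, leaving 23.
Rank by impact score per hour: Tree Plant 19 > Blood Drive 15 > Cleanup 12 > Park Build 3 > Coat Drive 2.
Give Tree Plant 4 more to hit its cap of 4 — 19 left.
Blood Drive takes 2 more to reach its cap of 4 — 17 left.
Give Cleanup 5 more to hit its cap of 6 — 12 left.
Park Build: +12 (room for 14) → 14. Pool exhausted.

14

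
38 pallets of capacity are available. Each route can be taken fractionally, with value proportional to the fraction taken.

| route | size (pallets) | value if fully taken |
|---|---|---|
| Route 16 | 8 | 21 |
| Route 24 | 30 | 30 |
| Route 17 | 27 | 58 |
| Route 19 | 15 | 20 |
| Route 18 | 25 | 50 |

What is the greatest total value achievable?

Best value per unit of size first: Route 16 21/8≈2.62, Route 17 58/27≈2.15, Route 18 50/25≈2, Route 19 20/15≈1.33, Route 24 30/30≈1.
Route 16: take in full, 8 pallets for value 21 — 30 left.
All 27 pallets of Route 17 fit (value 58) — 3 remain.
Fill the last 3 pallets with part of Route 18: 3/25 of it earns 6.
Total value = 85.

85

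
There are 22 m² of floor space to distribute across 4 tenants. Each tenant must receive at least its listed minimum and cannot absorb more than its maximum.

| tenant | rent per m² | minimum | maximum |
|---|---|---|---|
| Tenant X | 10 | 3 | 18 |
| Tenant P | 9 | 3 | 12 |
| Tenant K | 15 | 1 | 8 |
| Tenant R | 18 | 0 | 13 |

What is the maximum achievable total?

336

Meeting every minimum uses 3+3+1+0 = 7 m², leaving 15.
Order the tenants by rent per m²: Tenant R 18 > Tenant K 15 > Tenant X 10 > Tenant P 9.
Tenant R: +13 to 13 (cap) ; 2 left.
Only 2 left; Tenant K takes them to reach 3.
Total = 10×3 + 9×3 + 15×3 + 18×13 = 336.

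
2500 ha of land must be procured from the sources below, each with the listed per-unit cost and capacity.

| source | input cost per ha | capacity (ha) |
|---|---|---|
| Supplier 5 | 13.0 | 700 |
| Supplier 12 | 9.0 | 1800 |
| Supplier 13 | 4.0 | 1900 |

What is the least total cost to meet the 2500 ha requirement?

13000

Cheapest first:
Supplier 13 (4.0): use full 1900 ; 600 ha to go.
Supplier 12 (9.0): take the remaining 600 ; done.
Supplier 5: unused.
Cost = 1900×4.0 + 600×9.0 = 13000.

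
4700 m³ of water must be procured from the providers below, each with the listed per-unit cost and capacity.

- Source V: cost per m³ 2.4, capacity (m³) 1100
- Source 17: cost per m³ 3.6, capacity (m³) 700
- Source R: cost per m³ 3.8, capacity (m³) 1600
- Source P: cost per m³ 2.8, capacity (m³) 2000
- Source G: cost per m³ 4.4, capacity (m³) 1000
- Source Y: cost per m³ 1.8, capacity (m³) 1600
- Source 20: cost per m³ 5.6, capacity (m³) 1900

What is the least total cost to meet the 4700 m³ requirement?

Fill from the cheapest provider first.
Source Y at 1.8: take all 1600 m³ ; 3100 still needed.
Source V at 2.4: take all 1100 m³ ; 2000 still needed.
Source P at 2.8: take all 2000 m³ ; 0 still needed.
Source 17, Source R, Source G, Source 20: unused.
Cost = 1600×1.8 + 1100×2.4 + 2000×2.8 = 11120.

11120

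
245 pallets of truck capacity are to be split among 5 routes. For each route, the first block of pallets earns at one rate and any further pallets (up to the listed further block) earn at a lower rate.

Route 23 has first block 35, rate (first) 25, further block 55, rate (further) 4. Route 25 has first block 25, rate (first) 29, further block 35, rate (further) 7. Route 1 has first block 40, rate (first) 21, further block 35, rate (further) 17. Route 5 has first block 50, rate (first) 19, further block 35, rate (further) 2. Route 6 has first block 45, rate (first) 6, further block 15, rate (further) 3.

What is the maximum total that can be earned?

4380

Rank every tier by rate: Route 25/T1 29 > Route 23/T1 25 > Route 1/T1 21 > Route 5/T1 19 > Route 1/T2 17 > Route 25/T2 7 > Route 6/T1 6 > Route 23/T2 4 > Route 6/T2 3 > Route 5/T2 2.
Route 25 T1 at 29: fill all 25 → 220 left.
Route 23/T1 (25): +35 → 185 left.
Route 1/T1 (21): +40 → 145 left.
Fill Route 5 T1 block (50 at 19) → 95 left.
Fill Route 1 T2 block (35 at 17) → 60 left.
Route 25/T2 (7): +35 → 25 left.
Route 6 T1 at 6: only 25 left, fill 25.
Total = 29×25 + 25×35 + 21×40 + 19×50 + 17×35 + 7×35 + 6×25 = 4380.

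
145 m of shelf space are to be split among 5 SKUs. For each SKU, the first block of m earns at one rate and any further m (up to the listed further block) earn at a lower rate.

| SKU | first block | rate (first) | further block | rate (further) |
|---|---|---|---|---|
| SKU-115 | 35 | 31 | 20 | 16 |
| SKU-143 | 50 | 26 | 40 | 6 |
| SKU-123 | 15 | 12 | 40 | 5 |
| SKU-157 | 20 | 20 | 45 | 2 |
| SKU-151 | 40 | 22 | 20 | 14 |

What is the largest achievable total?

Rank every tier by rate: SKU-115/first 31 > SKU-143/first 26 > SKU-151/first 22 > SKU-157/first 20 > SKU-115/second 16 > SKU-151/second 14 > SKU-123/first 12 > SKU-143/second 6 > SKU-123/second 5 > SKU-157/second 2.
SKU-115 first at 31: fill all 35 — 110 left.
Fill SKU-143 first block (50 at 26) — 60 left.
Fill SKU-151 first block (40 at 22) — 20 left.
SKU-157 first at 20: fill all 20 — 0 left.
Total = 31×35 + 26×50 + 22×40 + 20×20 = 3665.

3665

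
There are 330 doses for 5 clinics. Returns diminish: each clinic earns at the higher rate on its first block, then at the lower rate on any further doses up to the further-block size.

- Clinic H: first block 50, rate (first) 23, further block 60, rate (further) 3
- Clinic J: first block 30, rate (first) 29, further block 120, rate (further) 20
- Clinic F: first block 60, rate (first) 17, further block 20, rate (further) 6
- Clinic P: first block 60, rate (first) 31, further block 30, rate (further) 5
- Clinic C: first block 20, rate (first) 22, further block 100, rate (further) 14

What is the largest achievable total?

7570

Order all 10 blocks by rate: Clinic P/first 31 > Clinic J/first 29 > Clinic H/first 23 > Clinic C/first 22 > Clinic J/second 20 > Clinic F/first 17 > Clinic C/second 14 > Clinic F/second 6 > Clinic P/second 5 > Clinic H/second 3.
Clinic P first at 31: fill all 60 ; 270 left.
Fill Clinic J first block (30 at 29) ; 240 left.
Clinic H first at 23: fill all 50 ; 190 left.
Fill Clinic C first block (20 at 22) ; 170 left.
Clinic J second at 20: fill all 120 ; 50 left.
Clinic F/first: +50 of 60 at 17; pool empty.
Total = 31×60 + 29×30 + 23×50 + 22×20 + 20×120 + 17×50 = 7570.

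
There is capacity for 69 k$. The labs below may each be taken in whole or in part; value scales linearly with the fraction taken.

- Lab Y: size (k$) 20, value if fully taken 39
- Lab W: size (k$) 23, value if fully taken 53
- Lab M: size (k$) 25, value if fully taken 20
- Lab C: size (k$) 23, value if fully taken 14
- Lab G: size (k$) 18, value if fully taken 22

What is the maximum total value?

120.4

Best value per unit of size first: Lab W 53/23≈2.3, Lab Y 39/20≈1.95, Lab G 22/18≈1.22, Lab M 20/25≈0.8, Lab C 14/23≈0.609.
Take all of Lab W (23 k$, value 53) → 46 k$ left.
Take all of Lab Y (20 k$, value 39) → 26 k$ left.
Lab G: take in full, 18 k$ for value 22 → 8 left.
Only 8 k$ remain; take 8/25 of Lab M for value 20×8/25 = 6.4.
Total value = 120.4.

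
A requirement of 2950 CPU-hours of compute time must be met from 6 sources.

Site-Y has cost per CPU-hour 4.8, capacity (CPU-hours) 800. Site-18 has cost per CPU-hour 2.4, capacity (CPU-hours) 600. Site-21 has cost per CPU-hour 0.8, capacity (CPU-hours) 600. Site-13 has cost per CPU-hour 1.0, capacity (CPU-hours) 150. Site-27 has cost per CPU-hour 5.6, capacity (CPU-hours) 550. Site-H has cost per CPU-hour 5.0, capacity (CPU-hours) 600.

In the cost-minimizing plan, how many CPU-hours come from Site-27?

200

Cheapest first:
Site-21 at 0.8: take all 600 CPU-hours ; 2350 still needed.
Take 150 from Site-13 at 1.0 ; need 2200 more.
Take 600 from Site-18 at 2.4 ; need 1600 more.
Site-Y (4.8): use full 800 ; 800 CPU-hours to go.
Site-H at 5.0: take all 600 CPU-hours ; 200 still needed.
Site-27 (5.6): take the remaining 200 ; done.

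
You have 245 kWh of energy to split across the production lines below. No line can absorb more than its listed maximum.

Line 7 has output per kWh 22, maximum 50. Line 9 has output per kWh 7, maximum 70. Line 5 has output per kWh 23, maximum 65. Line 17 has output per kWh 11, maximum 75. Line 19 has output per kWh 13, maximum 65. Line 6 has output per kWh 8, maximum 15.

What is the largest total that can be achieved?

4155

Highest output per kWh first: Line 5 23 > Line 7 22 > Line 19 13 > Line 17 11 > Line 6 8 > Line 9 7.
Line 5 takes 65 to reach its cap of 65 → 180 left.
Line 7 takes 50 to reach its cap of 50 → 130 left.
Give Line 19 65 to hit its cap of 65 → 65 left.
Line 17: +65 (room for 75) → 65. Pool exhausted.
Total = 22×50 + 23×65 + 11×65 + 13×65 = 4155.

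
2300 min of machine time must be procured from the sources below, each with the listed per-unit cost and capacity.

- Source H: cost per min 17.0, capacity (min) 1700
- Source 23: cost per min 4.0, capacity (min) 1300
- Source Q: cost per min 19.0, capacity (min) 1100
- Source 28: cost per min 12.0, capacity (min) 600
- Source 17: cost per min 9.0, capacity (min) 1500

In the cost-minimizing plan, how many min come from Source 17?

Use sources in increasing cost order.
Take 1300 from Source 23 at 4.0 ; need 1000 more.
Take 1000 from Source 17 at 9.0 to finish.
Source 28, Source H, Source Q: unused.

1000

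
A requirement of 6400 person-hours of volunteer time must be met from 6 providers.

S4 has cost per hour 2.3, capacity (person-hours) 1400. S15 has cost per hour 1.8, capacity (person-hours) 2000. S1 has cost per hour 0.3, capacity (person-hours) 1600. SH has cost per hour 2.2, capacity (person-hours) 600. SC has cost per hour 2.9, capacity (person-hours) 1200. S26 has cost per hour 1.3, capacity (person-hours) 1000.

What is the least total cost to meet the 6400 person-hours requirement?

Fill from the cheapest provider first.
Take 1600 from S1 at 0.3 → need 4800 more.
Take 1000 from S26 at 1.3 → need 3800 more.
S15 at 1.8: take all 2000 person-hours → 1800 still needed.
SH at 2.2: take all 600 person-hours → 1200 still needed.
S4 (2.3): take the remaining 1200 → done.
SC: unused.
Cost = 1600×0.3 + 1000×1.3 + 2000×1.8 + 600×2.2 + 1200×2.3 = 9460.

9460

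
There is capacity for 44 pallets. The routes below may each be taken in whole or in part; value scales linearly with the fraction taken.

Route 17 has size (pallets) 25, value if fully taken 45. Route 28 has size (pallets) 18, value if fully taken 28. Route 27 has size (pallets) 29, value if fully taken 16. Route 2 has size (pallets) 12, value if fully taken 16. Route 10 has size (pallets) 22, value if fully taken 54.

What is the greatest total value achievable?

Best value per unit of size first: Route 10 54/22≈2.45, Route 17 45/25≈1.8, Route 28 28/18≈1.56, Route 2 16/12≈1.33, Route 27 16/29≈0.552.
Take all of Route 10 (22 pallets, value 54) ; 22 pallets left.
Only 22 pallets remain; take 22/25 of Route 17 for value 45×22/25 = 39.6.
Total value = 93.6.

93.6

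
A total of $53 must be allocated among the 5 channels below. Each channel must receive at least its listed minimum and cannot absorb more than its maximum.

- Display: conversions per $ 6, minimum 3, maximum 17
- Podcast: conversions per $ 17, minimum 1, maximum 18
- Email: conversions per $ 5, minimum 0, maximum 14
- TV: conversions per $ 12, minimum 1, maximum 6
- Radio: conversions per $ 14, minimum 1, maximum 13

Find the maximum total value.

656

Meeting every minimum uses 3+1+0+1+1 = 6 $, leaving 47.
Order the channels by conversions per $: Podcast 17 > Radio 14 > TV 12 > Display 6 > Email 5.
Give Podcast 17 more to hit its cap of 18 ; 30 left.
Give Radio 12 more to hit its cap of 13 ; 18 left.
TV: +5 to 6 (cap) ; 13 left.
Display: +13 (room for 14) → 16. Pool exhausted.
Total = 6×16 + 17×18 + 12×6 + 14×13 = 656.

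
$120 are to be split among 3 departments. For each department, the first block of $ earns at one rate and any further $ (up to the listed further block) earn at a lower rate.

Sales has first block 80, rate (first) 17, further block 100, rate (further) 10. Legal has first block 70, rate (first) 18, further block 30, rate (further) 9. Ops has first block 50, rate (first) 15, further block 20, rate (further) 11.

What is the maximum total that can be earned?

2110

Order all 6 blocks by rate: Legal/tier1 18 > Sales/tier1 17 > Ops/tier1 15 > Ops/tier2 11 > Sales/tier2 10 > Legal/tier2 9.
Legal/tier1 (18): +70 ; 50 left.
Sales/tier1: +50 of 80 at 17; pool empty.
Total = 18×70 + 17×50 = 2110.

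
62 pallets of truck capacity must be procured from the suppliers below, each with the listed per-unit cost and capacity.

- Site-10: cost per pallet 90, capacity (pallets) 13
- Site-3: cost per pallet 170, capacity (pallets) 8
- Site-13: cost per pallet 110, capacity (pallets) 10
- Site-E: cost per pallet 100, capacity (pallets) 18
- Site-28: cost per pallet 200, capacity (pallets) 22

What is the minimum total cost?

Fill from the cheapest supplier first.
Site-10 at 90: take all 13 pallets → 49 still needed.
Site-E at 100: take all 18 pallets → 31 still needed.
Site-13 at 110: take all 10 pallets → 21 still needed.
Take 8 from Site-3 at 170 → need 13 more.
Site-28 (200): take the remaining 13 → done.
Cost = 13×90 + 18×100 + 10×110 + 8×170 + 13×200 = 8030.

8030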